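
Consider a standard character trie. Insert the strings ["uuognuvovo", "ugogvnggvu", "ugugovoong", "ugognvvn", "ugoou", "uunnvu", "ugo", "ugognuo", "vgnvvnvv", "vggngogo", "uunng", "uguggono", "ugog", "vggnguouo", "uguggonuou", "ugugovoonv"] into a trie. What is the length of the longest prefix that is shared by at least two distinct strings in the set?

9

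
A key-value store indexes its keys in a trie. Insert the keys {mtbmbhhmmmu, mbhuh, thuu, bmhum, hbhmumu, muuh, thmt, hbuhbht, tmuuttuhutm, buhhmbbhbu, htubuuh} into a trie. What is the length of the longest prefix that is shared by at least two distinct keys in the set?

2

Equivalently: take the maximum, over all pairs, of their longest common prefix length.
e.g. "hbhmumu" and "hbuhbht" share the prefix "hb" of length 2; no pair shares a longer one.
Longest shared-prefix length: 2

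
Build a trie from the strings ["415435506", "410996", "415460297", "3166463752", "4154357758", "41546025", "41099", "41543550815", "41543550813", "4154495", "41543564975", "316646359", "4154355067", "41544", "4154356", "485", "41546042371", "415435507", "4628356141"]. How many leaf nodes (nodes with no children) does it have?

15

Leaves are exactly the stored words that no other stored word extends.
Those words: "316646359", "3166463752", "410996", "4154355067", "415435507", "41543550813", "41543550815", "41543564975", "4154357758", "4154495", "41546025", "415460297", "41546042371", "4628356141", "485"
Leaf count: 15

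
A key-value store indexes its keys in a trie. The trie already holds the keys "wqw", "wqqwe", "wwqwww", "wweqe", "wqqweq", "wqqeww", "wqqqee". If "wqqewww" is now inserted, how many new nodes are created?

1

The longest prefix of "wqqewww" already in the trie is "wqqeww" (length 6).
So 7 − 6 = 1 new nodes.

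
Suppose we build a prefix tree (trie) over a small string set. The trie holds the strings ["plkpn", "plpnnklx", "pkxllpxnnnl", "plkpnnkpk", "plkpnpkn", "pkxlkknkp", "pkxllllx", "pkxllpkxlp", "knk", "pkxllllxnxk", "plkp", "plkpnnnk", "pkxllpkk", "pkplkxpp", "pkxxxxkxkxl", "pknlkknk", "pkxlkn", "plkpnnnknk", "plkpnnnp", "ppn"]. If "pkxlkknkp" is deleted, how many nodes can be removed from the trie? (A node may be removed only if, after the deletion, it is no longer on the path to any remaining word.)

4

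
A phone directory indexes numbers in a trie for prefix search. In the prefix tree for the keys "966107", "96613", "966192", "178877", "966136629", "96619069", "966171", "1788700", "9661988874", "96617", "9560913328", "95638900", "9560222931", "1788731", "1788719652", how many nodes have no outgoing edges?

13

Leaves are exactly the stored words that no other stored word extends.
Those words: "1788700", "1788719652", "1788731", "178877", "9560222931", "9560913328", "95638900", "966107", "966136629", "966171", "96619069", "966192", "9661988874"
Leaf count: 13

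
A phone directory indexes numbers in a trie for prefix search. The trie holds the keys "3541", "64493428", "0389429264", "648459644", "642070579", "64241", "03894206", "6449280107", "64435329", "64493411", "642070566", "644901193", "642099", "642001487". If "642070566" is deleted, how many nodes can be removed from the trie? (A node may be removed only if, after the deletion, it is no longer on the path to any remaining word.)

2

A node on "642070566"'s path can go only if nothing else ends at it or branches off below it.
The suffix "66" (2 nodes) is used only by "642070566"; the node for "6420705" still has the child "7", so pruning stops there.
Nodes removed: 2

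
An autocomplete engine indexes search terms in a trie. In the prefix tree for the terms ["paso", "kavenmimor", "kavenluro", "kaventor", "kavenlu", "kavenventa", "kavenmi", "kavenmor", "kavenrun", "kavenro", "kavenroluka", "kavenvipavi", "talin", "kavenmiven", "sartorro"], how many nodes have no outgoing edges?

12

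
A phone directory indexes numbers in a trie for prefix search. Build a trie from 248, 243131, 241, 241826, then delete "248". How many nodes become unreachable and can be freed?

A node on "248"'s path can go only if nothing else ends at it or branches off below it.
The suffix "8" (1 node) is used only by "248"; the node for "24" still has the child "3", so pruning stops there.
Nodes removed: 1

1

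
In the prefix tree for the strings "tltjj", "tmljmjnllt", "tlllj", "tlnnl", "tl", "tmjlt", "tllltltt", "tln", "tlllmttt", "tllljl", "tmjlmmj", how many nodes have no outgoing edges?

8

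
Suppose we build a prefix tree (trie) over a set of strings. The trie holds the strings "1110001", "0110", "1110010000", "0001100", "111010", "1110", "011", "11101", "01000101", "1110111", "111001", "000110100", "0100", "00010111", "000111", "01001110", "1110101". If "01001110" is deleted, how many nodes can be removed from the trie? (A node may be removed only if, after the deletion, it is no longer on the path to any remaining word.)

After clearing the end-marker at "01001110", prune upward until reaching a node still needed by another word.
The suffix "1110" (4 nodes) is used only by "01001110"; the node for "0100" still has the child "0", so pruning stops there.
Nodes removed: 4

4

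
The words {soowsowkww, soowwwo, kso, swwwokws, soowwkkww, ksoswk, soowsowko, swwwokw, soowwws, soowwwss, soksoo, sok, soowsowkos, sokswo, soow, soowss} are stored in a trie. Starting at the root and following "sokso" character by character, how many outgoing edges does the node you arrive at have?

The children of the "sokso" node are the distinct next characters among strings starting with "sokso".
Distinct next characters after "sokso": o.
That node has 1 child edge.

1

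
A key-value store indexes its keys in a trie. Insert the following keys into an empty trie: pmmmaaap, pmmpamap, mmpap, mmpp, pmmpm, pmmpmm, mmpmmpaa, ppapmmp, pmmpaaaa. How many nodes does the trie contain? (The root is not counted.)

35

Insert word by word; a character creates a node only if that edge doesn't already exist:
  "pmmmaaap" → 8 new (p, m, m, m, a, a, a, p)
  "pmmpamap" → prefix "pmm" already present; 5 new (p, a, m, a, p)
  "mmpap" → 5 new (m, m, p, a, p)
  "mmpp" → prefix "mmp" already present; 1 new (p)
  "pmmpm" → prefix "pmmp" already present; 1 new (m)
  "pmmpmm" → prefix "pmmpm" already present; 1 new (m)
  "mmpmmpaa" → prefix "mmp" already present; 5 new (m, m, p, a, a)
  "ppapmmp" → prefix "p" already present; 6 new (p, a, p, m, m, p)
  "pmmpaaaa" → prefix "pmmpa" already present; 3 new (a, a, a)
Total nodes = 8 + 5 + 5 + 1 + 1 + 1 + 5 + 6 + 3 = 35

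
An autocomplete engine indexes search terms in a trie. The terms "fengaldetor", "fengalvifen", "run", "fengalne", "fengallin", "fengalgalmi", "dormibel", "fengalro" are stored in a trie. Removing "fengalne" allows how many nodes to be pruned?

After clearing the end-marker at "fengalne", prune upward until reaching a node still needed by another word.
The suffix "ne" (2 nodes) is used only by "fengalne"; the node for "fengal" still has the child "d", so pruning stops there.
Nodes removed: 2

2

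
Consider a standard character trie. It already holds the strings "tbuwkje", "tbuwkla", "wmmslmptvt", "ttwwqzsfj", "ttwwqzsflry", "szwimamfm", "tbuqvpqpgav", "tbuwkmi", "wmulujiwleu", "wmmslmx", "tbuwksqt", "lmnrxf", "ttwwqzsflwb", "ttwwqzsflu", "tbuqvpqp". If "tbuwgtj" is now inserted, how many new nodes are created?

3

Walking "tbuwgtj" from the root, the first 4 characters ("tbuw") follow existing edges; "g" is the first miss.
Each of the 3 remaining characters creates one node.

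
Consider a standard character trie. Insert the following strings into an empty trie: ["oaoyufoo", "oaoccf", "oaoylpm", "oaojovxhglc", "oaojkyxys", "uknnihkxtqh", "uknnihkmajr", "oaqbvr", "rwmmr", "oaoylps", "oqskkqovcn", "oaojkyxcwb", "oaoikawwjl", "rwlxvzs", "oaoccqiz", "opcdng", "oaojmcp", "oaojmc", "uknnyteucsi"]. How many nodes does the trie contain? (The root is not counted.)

94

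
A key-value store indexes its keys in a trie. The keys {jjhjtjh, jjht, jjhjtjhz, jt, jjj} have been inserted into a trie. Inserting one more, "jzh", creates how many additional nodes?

The longest prefix of "jzh" already in the trie is "j" (length 1).
Each of the 2 remaining characters creates one node.

2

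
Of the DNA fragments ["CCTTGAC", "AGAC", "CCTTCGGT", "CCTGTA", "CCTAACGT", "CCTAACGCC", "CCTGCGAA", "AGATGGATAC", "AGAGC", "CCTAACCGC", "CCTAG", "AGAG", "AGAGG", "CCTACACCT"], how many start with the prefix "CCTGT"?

1

Walk to "CCTGT"; the words in its subtree are exactly those with that prefix.
Words under "CCTGT": CCTGTA
Count: 1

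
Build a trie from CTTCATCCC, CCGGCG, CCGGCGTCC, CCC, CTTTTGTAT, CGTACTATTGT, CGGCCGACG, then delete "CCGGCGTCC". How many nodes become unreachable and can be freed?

3

Walk "CCGGCGTCC" from the leaf back toward the root, removing each node that no remaining word uses.
The suffix "TCC" (3 nodes) is used only by "CCGGCGTCC"; "CCGGCG" is itself a stored word, so pruning stops there.
Nodes removed: 3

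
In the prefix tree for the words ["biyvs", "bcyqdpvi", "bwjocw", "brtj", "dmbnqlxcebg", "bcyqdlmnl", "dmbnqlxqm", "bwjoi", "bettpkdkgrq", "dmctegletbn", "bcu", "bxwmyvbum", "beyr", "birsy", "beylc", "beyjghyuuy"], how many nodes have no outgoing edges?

A leaf is a node with no children — equivalently, the end of a word that is not a proper prefix of any other stored word.
Those words: "bcu", "bcyqdlmnl", "bcyqdpvi", "bettpkdkgrq", "beyjghyuuy", "beylc", "beyr", "birsy", "biyvs", "brtj", "bwjocw", "bwjoi", "bxwmyvbum", "dmbnqlxcebg", "dmbnqlxqm", "dmctegletbn"
Leaf count: 16

16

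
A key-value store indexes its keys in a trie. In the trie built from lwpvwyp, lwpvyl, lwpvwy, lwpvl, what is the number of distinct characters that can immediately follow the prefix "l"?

1

The children of the "l" node are the distinct next characters among strings starting with "l".
Characters that immediately follow "l" among the stored strings: {w}.
That node has 1 child edge.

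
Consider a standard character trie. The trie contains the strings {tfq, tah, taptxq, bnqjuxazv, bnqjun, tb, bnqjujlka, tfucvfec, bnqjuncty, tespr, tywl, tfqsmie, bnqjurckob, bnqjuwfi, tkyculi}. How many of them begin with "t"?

9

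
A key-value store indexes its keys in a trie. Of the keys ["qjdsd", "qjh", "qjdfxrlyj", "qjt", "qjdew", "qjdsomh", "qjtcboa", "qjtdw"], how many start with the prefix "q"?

8

Walk to "q"; the words in its subtree are exactly those with that prefix.
Words under "q": qjdew, qjdfxrlyj, qjdsd, qjdsomh, qjh, qjt, qjtcboa, qjtdw
Count: 8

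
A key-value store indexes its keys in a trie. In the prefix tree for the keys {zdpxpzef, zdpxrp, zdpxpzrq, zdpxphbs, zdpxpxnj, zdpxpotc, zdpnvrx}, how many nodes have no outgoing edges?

A leaf is a node with no children — equivalently, the end of a word that is not a proper prefix of any other stored word.
Those words: "zdpnvrx", "zdpxphbs", "zdpxpotc", "zdpxpxnj", "zdpxpzef", "zdpxpzrq", "zdpxrp"
Leaf count: 7

7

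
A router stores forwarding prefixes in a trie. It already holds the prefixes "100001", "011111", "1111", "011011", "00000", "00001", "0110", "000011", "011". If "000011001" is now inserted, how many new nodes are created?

3

"000011" is already a path in the trie; the remaining "001" must be added.
So 9 − 6 = 3 new nodes.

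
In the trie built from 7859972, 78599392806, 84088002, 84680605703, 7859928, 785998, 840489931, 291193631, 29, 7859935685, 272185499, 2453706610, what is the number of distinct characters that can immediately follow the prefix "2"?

3

The children of the "2" node are the distinct next characters among strings starting with "2".
Characters that immediately follow "2" among the stored strings: {4, 7, 9}.
That node has 3 child edges.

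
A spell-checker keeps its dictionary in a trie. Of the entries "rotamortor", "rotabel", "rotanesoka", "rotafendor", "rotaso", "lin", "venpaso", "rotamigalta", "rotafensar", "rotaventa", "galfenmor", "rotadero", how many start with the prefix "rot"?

9

Filter for entries beginning with "rot":
Matches: "rotabel", "rotadero", "rotafendor", "rotafensar", "rotamigalta", "rotamortor", "rotanesoka", "rotaso", "rotaventa"
Count: 9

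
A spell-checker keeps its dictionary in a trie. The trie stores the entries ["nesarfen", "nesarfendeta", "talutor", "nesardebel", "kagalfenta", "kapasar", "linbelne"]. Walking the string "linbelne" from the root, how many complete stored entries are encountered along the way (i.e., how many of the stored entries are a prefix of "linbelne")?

Check each prefix of "linbelne" against the stored set — each match is an end-marker on the path.
Prefixes of the query that are stored words: "linbelne"
Count: 1

1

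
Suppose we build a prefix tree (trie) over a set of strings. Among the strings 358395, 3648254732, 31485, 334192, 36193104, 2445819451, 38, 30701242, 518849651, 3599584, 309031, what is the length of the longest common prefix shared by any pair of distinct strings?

The deepest shared node is where two words last agree before diverging.
"30701242" and "309031" agree on "30" (2 characters) before diverging; nothing deeper is shared.
Longest shared-prefix length: 2

2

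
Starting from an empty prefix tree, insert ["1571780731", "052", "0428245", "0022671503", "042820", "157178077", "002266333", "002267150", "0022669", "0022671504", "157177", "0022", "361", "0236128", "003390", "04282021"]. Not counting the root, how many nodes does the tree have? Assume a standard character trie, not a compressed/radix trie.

For each word, the new-node count is its length minus the longest prefix already in the trie:
  "1571780731" → 10 new (1, 5, 7, 1, 7, 8, 0, 7, 3, 1)
  "052" → 3 new (0, 5, 2)
  "0428245" → prefix "0" already present; 6 new (4, 2, 8, 2, 4, 5)
  "0022671503" → prefix "0" already present; 9 new (0, 2, 2, 6, 7, 1, 5, 0, 3)
  "042820" → prefix "04282" already present; 1 new (0)
  "157178077" → prefix "15717807" already present; 1 new (7)
  "002266333" → prefix "00226" already present; 4 new (6, 3, 3, 3)
  "002267150" → prefix "002267150" already present; 0 new (none)
  "0022669" → prefix "002266" already present; 1 new (9)
  "0022671504" → prefix "002267150" already present; 1 new (4)
  "157177" → prefix "15717" already present; 1 new (7)
  "0022" → prefix "0022" already present; 0 new (none)
  "361" → 3 new (3, 6, 1)
  "0236128" → prefix "0" already present; 6 new (2, 3, 6, 1, 2, 8)
  "003390" → prefix "00" already present; 4 new (3, 3, 9, 0)
  "04282021" → prefix "042820" already present; 2 new (2, 1)
Total nodes = 10 + 3 + 6 + 9 + 1 + 1 + 4 + 0 + 1 + 1 + 1 + 0 + 3 + 6 + 4 + 2 = 52

52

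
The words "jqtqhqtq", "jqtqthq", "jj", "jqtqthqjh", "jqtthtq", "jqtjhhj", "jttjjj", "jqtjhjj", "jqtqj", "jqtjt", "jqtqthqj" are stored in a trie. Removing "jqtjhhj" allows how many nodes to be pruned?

Walk "jqtjhhj" from the leaf back toward the root, removing each node that no remaining word uses.
The suffix "hj" (2 nodes) is used only by "jqtjhhj"; the node for "jqtjh" still has the child "j", so pruning stops there.
Nodes removed: 2

2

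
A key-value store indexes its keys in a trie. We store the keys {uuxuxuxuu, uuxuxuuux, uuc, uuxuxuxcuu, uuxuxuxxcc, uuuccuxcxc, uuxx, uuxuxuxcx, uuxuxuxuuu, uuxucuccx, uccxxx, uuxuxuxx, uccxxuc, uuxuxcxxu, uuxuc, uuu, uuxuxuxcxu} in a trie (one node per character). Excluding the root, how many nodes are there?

47

For each word, the new-node count is its length minus the longest prefix already in the trie:
  "uuxuxuxuu" → 9 new (u, u, x, u, x, u, x, u, u)
  "uuxuxuuux" → prefix "uuxuxu" already present; 3 new (u, u, x)
  "uuc" → prefix "uu" already present; 1 new (c)
  "uuxuxuxcuu" → prefix "uuxuxux" already present; 3 new (c, u, u)
  "uuxuxuxxcc" → prefix "uuxuxux" already present; 3 new (x, c, c)
  "uuuccuxcxc" → prefix "uu" already present; 8 new (u, c, c, u, x, c, x, c)
  "uuxx" → prefix "uux" already present; 1 new (x)
  "uuxuxuxcx" → prefix "uuxuxuxc" already present; 1 new (x)
  "uuxuxuxuuu" → prefix "uuxuxuxuu" already present; 1 new (u)
  "uuxucuccx" → prefix "uuxu" already present; 5 new (c, u, c, c, x)
  "uccxxx" → prefix "u" already present; 5 new (c, c, x, x, x)
  "uuxuxuxx" → prefix "uuxuxuxx" already present; 0 new (none)
  "uccxxuc" → prefix "uccxx" already present; 2 new (u, c)
  "uuxuxcxxu" → prefix "uuxux" already present; 4 new (c, x, x, u)
  "uuxuc" → prefix "uuxuc" already present; 0 new (none)
  "uuu" → prefix "uuu" already present; 0 new (none)
  "uuxuxuxcxu" → prefix "uuxuxuxcx" already present; 1 new (u)
Total nodes = 9 + 3 + 1 + 3 + 3 + 8 + 1 + 1 + 1 + 5 + 5 + 0 + 2 + 4 + 0 + 0 + 1 = 47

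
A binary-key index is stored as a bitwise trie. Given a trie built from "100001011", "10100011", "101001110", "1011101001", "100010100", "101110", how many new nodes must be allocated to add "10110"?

1

"1011" is already a path in the trie; the remaining "0" must be added.
So 5 − 4 = 1 new nodes.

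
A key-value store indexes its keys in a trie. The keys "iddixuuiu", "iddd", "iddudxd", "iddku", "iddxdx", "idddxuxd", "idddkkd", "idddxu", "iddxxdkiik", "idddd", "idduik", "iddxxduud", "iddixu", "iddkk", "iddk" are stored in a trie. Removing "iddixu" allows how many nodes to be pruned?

A node on "iddixu"'s path can go only if nothing else ends at it or branches off below it.
Every node on "iddixu" is still needed (e.g. by "iddixuuiu"), so nothing is freed.
Nodes removed: 0

0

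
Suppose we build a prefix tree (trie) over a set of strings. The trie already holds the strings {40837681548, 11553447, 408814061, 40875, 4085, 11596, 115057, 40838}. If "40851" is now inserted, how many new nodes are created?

"4085" is already a path in the trie; the remaining "1" must be added.
New nodes needed: |"40851"| − 4 = 5 − 4 = 1.

1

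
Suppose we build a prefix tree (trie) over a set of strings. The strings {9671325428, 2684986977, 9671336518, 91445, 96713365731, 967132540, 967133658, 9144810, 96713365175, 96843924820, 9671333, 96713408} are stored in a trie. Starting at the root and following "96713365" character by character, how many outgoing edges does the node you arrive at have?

3

Walk "96713365" from the root, arriving at one node.
Distinct next characters after "96713365": 1, 7, 8.
That node has 3 child edges.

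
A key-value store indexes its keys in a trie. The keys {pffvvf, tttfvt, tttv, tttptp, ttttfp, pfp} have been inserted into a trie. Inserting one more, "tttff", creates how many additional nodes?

The longest prefix of "tttff" already in the trie is "tttf" (length 4).
Each of the 1 remaining characters creates one node.

1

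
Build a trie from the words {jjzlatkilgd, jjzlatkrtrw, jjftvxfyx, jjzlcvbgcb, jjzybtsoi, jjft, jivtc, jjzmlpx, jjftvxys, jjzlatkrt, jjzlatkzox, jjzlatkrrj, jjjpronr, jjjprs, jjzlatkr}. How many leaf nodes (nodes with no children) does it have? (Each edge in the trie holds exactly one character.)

12

Leaves are exactly the stored words that no other stored word extends.
Those words: "jivtc", "jjftvxfyx", "jjftvxys", "jjjpronr", "jjjprs", "jjzlatkilgd", "jjzlatkrrj", "jjzlatkrtrw", "jjzlatkzox", "jjzlcvbgcb", "jjzmlpx", "jjzybtsoi"
Leaf count: 12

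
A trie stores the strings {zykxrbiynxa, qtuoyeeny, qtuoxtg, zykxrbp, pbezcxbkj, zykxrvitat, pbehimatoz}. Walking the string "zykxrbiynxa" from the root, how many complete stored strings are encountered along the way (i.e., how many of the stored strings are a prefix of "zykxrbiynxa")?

Walk "zykxrbiynxa" from the root; an end-of-word marker is hit whenever a stored word is a prefix of "zykxrbiynxa".
Prefixes of the query that are stored words: "zykxrbiynxa"
Count: 1

1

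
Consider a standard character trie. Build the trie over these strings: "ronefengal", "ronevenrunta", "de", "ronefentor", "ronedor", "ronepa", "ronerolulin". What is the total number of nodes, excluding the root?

Trie structure (* marks end of a word):
(root)
├─ d
│  └─ e *
└─ r
   └─ o
      └─ n
         └─ e
            ├─ d
            │  └─ o
            │     └─ r *
            ├─ f
            │  └─ e
            │     └─ n
            │        ├─ g
            │        │  └─ a
            │        │     └─ l *
            │        └─ t
            │           └─ o
            │              └─ r *
            ├─ p
            │  └─ a *
            ├─ r
            │  └─ o
            │     └─ l
            │        └─ u
            │           └─ l
            │              └─ i
            │                 └─ n *
            └─ v
               └─ e
                  └─ n
                     └─ r
                        └─ u
                           └─ n
                              └─ t
                                 └─ a *
Counting every labelled node above: 35.

35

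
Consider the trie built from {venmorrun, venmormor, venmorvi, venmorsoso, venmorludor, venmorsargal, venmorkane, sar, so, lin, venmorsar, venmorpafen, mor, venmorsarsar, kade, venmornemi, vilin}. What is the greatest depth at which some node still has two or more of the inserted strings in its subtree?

The deepest shared node is where two words last agree before diverging.
"venmorsar" and "venmorsargal" agree on "venmorsar" (9 characters) before diverging; nothing deeper is shared.
Longest shared-prefix length: 9

9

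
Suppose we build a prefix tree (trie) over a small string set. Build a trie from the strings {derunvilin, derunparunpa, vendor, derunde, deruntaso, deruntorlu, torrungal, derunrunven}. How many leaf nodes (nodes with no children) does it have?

8

A leaf is a node with no children — equivalently, the end of a word that is not a proper prefix of any other stored word.
Those words: "derunde", "derunparunpa", "derunrunven", "deruntaso", "deruntorlu", "derunvilin", "torrungal", "vendor"
Leaf count: 8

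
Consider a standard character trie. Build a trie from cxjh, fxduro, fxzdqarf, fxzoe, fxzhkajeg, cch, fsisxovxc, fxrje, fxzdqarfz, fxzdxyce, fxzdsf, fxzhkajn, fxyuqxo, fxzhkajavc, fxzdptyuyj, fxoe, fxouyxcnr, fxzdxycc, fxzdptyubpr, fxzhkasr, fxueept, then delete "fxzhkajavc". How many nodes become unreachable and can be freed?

After clearing the end-marker at "fxzhkajavc", prune upward until reaching a node still needed by another word.
The suffix "avc" (3 nodes) is used only by "fxzhkajavc"; the node for "fxzhkaj" still has the child "e", so pruning stops there.
Nodes removed: 3

3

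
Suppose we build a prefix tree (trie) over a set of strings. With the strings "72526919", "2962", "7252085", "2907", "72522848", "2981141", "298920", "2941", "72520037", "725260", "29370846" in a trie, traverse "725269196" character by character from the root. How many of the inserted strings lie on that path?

Walk "725269196" from the root; an end-of-word marker is hit whenever a stored word is a prefix of "725269196".
Prefixes of the query that are stored words: "72526919"
Count: 1

1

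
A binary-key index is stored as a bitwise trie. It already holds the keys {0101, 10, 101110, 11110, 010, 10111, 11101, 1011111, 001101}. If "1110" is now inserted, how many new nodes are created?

"1110" is already a full path in the trie; only an end-marker is added.
No new nodes are needed: 0.

0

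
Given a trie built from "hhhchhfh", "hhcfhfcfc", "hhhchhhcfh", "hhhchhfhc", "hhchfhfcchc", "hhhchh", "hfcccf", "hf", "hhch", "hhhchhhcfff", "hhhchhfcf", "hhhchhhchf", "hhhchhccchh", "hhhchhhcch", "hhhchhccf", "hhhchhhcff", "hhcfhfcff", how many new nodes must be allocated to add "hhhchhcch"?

1

"hhhchhcc" is already a path in the trie; the remaining "h" must be added.
So 9 − 8 = 1 new nodes.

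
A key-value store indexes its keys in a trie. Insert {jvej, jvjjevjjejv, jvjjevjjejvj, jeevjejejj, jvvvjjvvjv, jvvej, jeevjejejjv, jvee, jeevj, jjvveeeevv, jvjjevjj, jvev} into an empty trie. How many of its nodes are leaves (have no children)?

Leaves are exactly the stored words that no other stored word extends.
Those words: "jeevjejejjv", "jjvveeeevv", "jvee", "jvej", "jvev", "jvjjevjjejvj", "jvvej", "jvvvjjvvjv"
Leaf count: 8

8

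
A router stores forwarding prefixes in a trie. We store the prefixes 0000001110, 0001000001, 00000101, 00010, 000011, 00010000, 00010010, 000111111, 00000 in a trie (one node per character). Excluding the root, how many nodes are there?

29

Count nodes per top-level branch (shared prefixes stored once):
  '0'-branch (00000, 0000001110, 00000101, 000011, 00010, 00010000, 0001000001, 00010010, 000111111): 29 nodes
Sum: 29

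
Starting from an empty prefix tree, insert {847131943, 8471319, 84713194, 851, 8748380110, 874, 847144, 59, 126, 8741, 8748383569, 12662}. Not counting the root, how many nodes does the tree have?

34

Count nodes per top-level branch (shared prefixes stored once):
  '1'-branch (126, 12662): 5 nodes
  '5'-branch (59): 2 nodes
  '8'-branch (8471319, 84713194, 847131943, 847144, 851, 874, 8741, 8748380110, 8748383569): 27 nodes
Sum: 34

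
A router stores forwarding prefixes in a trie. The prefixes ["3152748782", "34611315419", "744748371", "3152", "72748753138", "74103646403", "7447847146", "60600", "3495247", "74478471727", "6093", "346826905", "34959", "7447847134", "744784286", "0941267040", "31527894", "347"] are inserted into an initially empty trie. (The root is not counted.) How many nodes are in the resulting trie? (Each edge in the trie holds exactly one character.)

95

Count nodes per top-level branch (shared prefixes stored once):
  '0'-branch (0941267040): 10 nodes
  '3'-branch (3152, 3152748782, 31527894, 34611315419, 346826905, 347, 3495247, 34959): 36 nodes
  '6'-branch (60600, 6093): 7 nodes
  '7'-branch (72748753138, 74103646403, 744748371, 744784286, 7447847134, 7447847146, 74478471727): 42 nodes
Sum: 95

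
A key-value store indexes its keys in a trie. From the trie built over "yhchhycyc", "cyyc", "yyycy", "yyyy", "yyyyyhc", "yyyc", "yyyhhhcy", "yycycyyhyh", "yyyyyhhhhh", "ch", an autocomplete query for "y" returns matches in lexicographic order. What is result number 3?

yyyc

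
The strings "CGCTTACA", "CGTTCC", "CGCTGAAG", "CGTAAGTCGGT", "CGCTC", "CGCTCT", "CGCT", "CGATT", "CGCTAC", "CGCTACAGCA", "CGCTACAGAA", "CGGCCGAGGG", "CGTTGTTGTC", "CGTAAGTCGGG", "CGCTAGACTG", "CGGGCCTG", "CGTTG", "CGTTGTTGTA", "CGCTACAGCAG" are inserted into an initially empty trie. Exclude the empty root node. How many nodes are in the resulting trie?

Trace insertions, counting only characters that open a new branch:
  "CGCTTACA" → 8 new (C, G, C, T, T, A, C, A)
  "CGTTCC" → prefix "CG" already present; 4 new (T, T, C, C)
  "CGCTGAAG" → prefix "CGCT" already present; 4 new (G, A, A, G)
  "CGTAAGTCGGT" → prefix "CGT" already present; 8 new (A, A, G, T, C, G, G, T)
  "CGCTC" → prefix "CGCT" already present; 1 new (C)
  "CGCTCT" → prefix "CGCTC" already present; 1 new (T)
  "CGCT" → prefix "CGCT" already present; 0 new (none)
  "CGATT" → prefix "CG" already present; 3 new (A, T, T)
  "CGCTAC" → prefix "CGCT" already present; 2 new (A, C)
  "CGCTACAGCA" → prefix "CGCTAC" already present; 4 new (A, G, C, A)
  "CGCTACAGAA" → prefix "CGCTACAG" already present; 2 new (A, A)
  "CGGCCGAGGG" → prefix "CG" already present; 8 new (G, C, C, G, A, G, G, G)
  "CGTTGTTGTC" → prefix "CGTT" already present; 6 new (G, T, T, G, T, C)
  "CGTAAGTCGGG" → prefix "CGTAAGTCGG" already present; 1 new (G)
  "CGCTAGACTG" → prefix "CGCTA" already present; 5 new (G, A, C, T, G)
  "CGGGCCTG" → prefix "CGG" already present; 5 new (G, C, C, T, G)
  "CGTTG" → prefix "CGTTG" already present; 0 new (none)
  "CGTTGTTGTA" → prefix "CGTTGTTGT" already present; 1 new (A)
  "CGCTACAGCAG" → prefix "CGCTACAGCA" already present; 1 new (G)
Total nodes = 8 + 4 + 4 + 8 + 1 + 1 + 0 + 3 + 2 + 4 + 2 + 8 + 6 + 1 + 5 + 5 + 0 + 1 + 1 = 64

64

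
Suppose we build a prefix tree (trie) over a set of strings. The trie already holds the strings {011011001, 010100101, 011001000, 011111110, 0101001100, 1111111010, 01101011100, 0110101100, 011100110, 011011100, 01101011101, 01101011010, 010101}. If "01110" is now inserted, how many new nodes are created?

Every character of "01110" already lies on an existing path (it is a prefix of some stored word).
No new nodes are needed: 0.

0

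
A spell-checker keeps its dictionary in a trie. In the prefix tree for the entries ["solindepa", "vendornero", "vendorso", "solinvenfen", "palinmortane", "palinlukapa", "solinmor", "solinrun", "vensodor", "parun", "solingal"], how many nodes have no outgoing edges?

11

A leaf is a node with no children — equivalently, the end of a word that is not a proper prefix of any other stored word.
Those words: "palinlukapa", "palinmortane", "parun", "solindepa", "solingal", "solinmor", "solinrun", "solinvenfen", "vendornero", "vendorso", "vensodor"
Leaf count: 11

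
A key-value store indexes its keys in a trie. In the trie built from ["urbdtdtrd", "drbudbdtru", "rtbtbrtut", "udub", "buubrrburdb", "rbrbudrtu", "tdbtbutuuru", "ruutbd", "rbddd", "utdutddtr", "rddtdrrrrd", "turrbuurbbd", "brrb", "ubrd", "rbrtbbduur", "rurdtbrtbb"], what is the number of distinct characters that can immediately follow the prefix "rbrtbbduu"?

Walk "rbrtbbduu" from the root, arriving at one node.
Characters that immediately follow "rbrtbbduu" among the stored strings: {r}.
That node has 1 child edge.

1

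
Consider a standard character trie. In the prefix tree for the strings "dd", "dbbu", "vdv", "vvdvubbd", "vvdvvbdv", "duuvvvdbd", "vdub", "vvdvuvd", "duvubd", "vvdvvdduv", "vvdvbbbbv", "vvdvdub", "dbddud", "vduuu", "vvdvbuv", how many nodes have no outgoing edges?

Leaves are exactly the stored words that no other stored word extends.
Those words: "dbbu", "dbddud", "dd", "duuvvvdbd", "duvubd", "vdub", "vduuu", "vdv", "vvdvbbbbv", "vvdvbuv", "vvdvdub", "vvdvubbd", "vvdvuvd", "vvdvvbdv", "vvdvvdduv"
Leaf count: 15

15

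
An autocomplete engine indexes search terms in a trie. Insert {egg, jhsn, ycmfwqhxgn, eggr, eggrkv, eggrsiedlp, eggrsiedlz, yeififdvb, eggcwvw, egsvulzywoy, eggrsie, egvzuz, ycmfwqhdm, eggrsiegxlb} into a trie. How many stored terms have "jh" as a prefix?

Filter for entries beginning with "jh":
Matches: "jhsn"
Count: 1

1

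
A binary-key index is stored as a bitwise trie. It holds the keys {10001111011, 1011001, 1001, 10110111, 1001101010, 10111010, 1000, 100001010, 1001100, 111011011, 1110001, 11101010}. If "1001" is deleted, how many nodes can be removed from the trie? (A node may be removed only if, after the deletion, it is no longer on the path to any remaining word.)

After clearing the end-marker at "1001", prune upward until reaching a node still needed by another word.
Every node on "1001" is still needed (e.g. by "1001101010"), so nothing is freed.
Nodes removed: 0

0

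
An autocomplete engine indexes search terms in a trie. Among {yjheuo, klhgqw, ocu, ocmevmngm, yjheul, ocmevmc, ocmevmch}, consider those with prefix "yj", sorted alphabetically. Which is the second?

Filter for "yj…" and sort: "yjheul", "yjheuo"
Position 2: yjheuo

yjheuo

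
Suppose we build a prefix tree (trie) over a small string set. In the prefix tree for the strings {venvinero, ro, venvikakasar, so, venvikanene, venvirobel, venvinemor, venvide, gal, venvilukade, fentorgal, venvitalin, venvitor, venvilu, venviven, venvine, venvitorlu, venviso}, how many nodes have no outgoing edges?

Leaves are exactly the stored words that no other stored word extends.
Those words: "fentorgal", "gal", "ro", "so", "venvide", "venvikakasar", "venvikanene", "venvilukade", "venvinemor", "venvinero", "venvirobel", "venviso", "venvitalin", "venvitorlu", "venviven"
Leaf count: 15

15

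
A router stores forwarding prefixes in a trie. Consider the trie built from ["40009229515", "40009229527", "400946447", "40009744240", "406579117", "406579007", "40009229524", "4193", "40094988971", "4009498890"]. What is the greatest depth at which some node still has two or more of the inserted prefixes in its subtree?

Equivalently: take the maximum, over all pairs, of their longest common prefix length.
"40009229524" and "40009229527" agree on "4000922952" (10 characters) before diverging; nothing deeper is shared.
Longest shared-prefix length: 10

10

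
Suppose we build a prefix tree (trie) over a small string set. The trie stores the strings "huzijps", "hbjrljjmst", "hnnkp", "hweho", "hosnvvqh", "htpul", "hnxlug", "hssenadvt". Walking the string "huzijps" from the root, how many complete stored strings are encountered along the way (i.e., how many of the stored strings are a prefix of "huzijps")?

Walk "huzijps" from the root; an end-of-word marker is hit whenever a stored word is a prefix of "huzijps".
Prefixes of the query that are stored words: "huzijps"
Count: 1

1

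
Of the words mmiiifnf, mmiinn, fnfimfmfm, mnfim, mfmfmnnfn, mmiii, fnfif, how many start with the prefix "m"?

5

Traverse to the node for "m", then collect every word in that subtree.
Matches: "mfmfmnnfn", "mmiii", "mmiiifnf", "mmiinn", "mnfim"
Count: 5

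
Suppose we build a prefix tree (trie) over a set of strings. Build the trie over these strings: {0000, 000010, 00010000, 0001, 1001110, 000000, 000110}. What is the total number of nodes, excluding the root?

22

For each word, the new-node count is its length minus the longest prefix already in the trie:
  "0000" → 4 new (0, 0, 0, 0)
  "000010" → prefix "0000" already present; 2 new (1, 0)
  "00010000" → prefix "000" already present; 5 new (1, 0, 0, 0, 0)
  "0001" → prefix "0001" already present; 0 new (none)
  "1001110" → 7 new (1, 0, 0, 1, 1, 1, 0)
  "000000" → prefix "0000" already present; 2 new (0, 0)
  "000110" → prefix "0001" already present; 2 new (1, 0)
Total nodes = 4 + 2 + 5 + 0 + 7 + 2 + 2 = 22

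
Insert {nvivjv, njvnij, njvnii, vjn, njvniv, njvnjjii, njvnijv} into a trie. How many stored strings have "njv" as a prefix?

5

Traverse to the node for "njv", then collect every word in that subtree.
Words under "njv": njvnii, njvnij, njvnijv, njvniv, njvnjjii
Count: 5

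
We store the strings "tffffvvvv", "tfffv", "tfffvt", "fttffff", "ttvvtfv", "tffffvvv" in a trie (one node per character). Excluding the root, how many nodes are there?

Trie structure (* marks end of a word):
(root)
├─ f
│  └─ t
│     └─ t
│        └─ f
│           └─ f
│              └─ f
│                 └─ f *
└─ t
   ├─ f
   │  └─ f
   │     └─ f
   │        ├─ f
   │        │  └─ v
   │        │     └─ v
   │        │        └─ v *
   │        │           └─ v *
   │        └─ v *
   │           └─ t *
   └─ t
      └─ v
         └─ v
            └─ t
               └─ f
                  └─ v *
Counting every labelled node above: 24.

24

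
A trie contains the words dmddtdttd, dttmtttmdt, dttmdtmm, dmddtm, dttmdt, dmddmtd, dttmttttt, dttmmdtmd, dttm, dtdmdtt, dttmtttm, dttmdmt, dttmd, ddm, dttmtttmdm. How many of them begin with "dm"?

3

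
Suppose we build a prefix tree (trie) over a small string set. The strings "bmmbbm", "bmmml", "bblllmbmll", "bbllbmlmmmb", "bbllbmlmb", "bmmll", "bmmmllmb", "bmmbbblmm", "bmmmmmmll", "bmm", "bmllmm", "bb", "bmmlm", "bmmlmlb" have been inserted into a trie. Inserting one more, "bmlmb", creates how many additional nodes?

"bml" is already a path in the trie; the remaining "mb" must be added.
New nodes needed: |"bmlmb"| − 3 = 5 − 3 = 2.

2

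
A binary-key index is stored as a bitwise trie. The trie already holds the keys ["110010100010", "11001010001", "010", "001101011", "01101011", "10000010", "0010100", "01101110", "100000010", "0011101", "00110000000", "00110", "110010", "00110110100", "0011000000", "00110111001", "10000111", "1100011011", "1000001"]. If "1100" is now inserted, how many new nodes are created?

Every character of "1100" already lies on an existing path (it is a prefix of some stored word).
No new nodes are needed: 0.

0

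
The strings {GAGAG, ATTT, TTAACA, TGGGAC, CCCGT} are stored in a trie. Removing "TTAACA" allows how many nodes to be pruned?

5

After clearing the end-marker at "TTAACA", prune upward until reaching a node still needed by another word.
The suffix "TAACA" (5 nodes) is used only by "TTAACA"; the node for "T" still has the child "G", so pruning stops there.
Nodes removed: 5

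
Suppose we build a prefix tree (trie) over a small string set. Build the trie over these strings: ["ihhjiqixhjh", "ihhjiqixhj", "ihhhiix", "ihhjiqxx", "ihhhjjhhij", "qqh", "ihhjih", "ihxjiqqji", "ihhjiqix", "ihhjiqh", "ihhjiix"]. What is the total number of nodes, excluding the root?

37

For each word, the new-node count is its length minus the longest prefix already in the trie:
  "ihhjiqixhjh" → 11 new (i, h, h, j, i, q, i, x, h, j, h)
  "ihhjiqixhj" → prefix "ihhjiqixhj" already present; 0 new (none)
  "ihhhiix" → prefix "ihh" already present; 4 new (h, i, i, x)
  "ihhjiqxx" → prefix "ihhjiq" already present; 2 new (x, x)
  "ihhhjjhhij" → prefix "ihhh" already present; 6 new (j, j, h, h, i, j)
  "qqh" → 3 new (q, q, h)
  "ihhjih" → prefix "ihhji" already present; 1 new (h)
  "ihxjiqqji" → prefix "ih" already present; 7 new (x, j, i, q, q, j, i)
  "ihhjiqix" → prefix "ihhjiqix" already present; 0 new (none)
  "ihhjiqh" → prefix "ihhjiq" already present; 1 new (h)
  "ihhjiix" → prefix "ihhji" already present; 2 new (i, x)
Total nodes = 11 + 0 + 4 + 2 + 6 + 3 + 1 + 7 + 0 + 1 + 2 = 37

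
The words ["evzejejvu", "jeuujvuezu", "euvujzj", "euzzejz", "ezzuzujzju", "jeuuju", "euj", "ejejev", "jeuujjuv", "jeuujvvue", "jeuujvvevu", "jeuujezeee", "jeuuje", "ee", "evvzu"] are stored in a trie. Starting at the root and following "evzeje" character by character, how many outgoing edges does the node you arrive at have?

Walk "evzeje" from the root, arriving at one node.
Characters that immediately follow "evzeje" among the stored strings: {j}.
That node has 1 child edge.

1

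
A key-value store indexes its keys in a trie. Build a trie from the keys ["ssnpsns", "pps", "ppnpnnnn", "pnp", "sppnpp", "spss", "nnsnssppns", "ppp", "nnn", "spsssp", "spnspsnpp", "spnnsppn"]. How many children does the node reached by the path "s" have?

Walk "s" from the root, arriving at one node.
Characters that immediately follow "s" among the stored strings: {p, s}.
That node has 2 child edges.

2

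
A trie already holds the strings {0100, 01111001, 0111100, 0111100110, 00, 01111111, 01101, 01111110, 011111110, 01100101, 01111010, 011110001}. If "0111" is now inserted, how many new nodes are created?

Every character of "0111" already lies on an existing path (it is a prefix of some stored word).
No new nodes are needed: 0.

0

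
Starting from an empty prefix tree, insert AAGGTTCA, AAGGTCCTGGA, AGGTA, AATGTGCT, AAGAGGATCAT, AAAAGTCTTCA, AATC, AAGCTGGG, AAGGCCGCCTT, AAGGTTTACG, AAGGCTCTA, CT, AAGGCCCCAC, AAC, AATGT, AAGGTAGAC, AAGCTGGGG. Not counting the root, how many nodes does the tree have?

74

Count nodes per top-level branch (shared prefixes stored once):
  'A'-branch (AAAAGTCTTCA, AAC, AAGAGGATCAT, AAGCTGGG, AAGCTGGGG, AAGGCCCCAC, AAGGCCGCCTT, AAGGCTCTA, AAGGTAGAC, AAGGTCCTGGA, AAGGTTCA, AAGGTTTACG, AATC, AATGT, AATGTGCT, AGGTA): 72 nodes
  'C'-branch (CT): 2 nodes
Sum: 74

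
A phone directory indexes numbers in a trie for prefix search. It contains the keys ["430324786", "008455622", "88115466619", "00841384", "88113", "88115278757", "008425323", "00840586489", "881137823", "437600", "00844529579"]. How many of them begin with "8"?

4

Filter for entries beginning with "8":
Matches: "88113", "881137823", "88115278757", "88115466619"
Count: 4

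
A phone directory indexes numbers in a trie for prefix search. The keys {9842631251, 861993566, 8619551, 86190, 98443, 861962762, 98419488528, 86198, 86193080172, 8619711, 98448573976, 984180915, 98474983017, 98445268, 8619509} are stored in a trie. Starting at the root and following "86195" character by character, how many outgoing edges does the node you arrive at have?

Walk "86195" from the root, arriving at one node.
Distinct next characters after "86195": 0, 5.
That node has 2 child edges.

2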